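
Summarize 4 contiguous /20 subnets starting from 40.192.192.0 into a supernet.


Original prefix: /20
Number of subnets: 4 = 2^2
New prefix = 20 - 2 = 18
Supernet: 40.192.192.0/18


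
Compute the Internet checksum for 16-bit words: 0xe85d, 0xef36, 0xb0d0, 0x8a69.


Sum all words (with carry folding):
+ 0xe85d = 0xe85d
+ 0xef36 = 0xd794
+ 0xb0d0 = 0x8865
+ 0x8a69 = 0x12cf
One's complement: ~0x12cf
Checksum = 0xed30


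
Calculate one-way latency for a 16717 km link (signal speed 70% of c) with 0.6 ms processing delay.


Speed = 0.7 * 3e5 km/s = 210000 km/s
Propagation delay = 16717 / 210000 = 0.0796 s = 79.6048 ms
Processing delay = 0.6 ms
Total one-way latency = 80.2048 ms


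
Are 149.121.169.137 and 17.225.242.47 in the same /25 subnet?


Mask: 255.255.255.128
149.121.169.137 AND mask = 149.121.169.128
17.225.242.47 AND mask = 17.225.242.0
No, different subnets (149.121.169.128 vs 17.225.242.0)


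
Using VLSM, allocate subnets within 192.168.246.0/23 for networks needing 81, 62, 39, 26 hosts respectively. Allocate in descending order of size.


81 hosts -> /25 (126 usable): 192.168.246.0/25
62 hosts -> /26 (62 usable): 192.168.246.128/26
39 hosts -> /26 (62 usable): 192.168.246.192/26
26 hosts -> /27 (30 usable): 192.168.247.0/27
Allocation: 192.168.246.0/25 (81 hosts, 126 usable); 192.168.246.128/26 (62 hosts, 62 usable); 192.168.246.192/26 (39 hosts, 62 usable); 192.168.247.0/27 (26 hosts, 30 usable)


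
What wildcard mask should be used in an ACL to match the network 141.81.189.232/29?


Subnet mask: 255.255.255.248
Wildcard = 255.255.255.255 - subnet mask
255 - 255 = 0
255 - 255 = 0
255 - 255 = 0
255 - 248 = 7
Wildcard: 0.0.0.7


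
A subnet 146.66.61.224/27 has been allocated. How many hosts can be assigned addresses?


Host bits = 32 - 27 = 5
Total addresses = 2^5 = 32
Usable = total - 2 (network and broadcast)
Usable hosts: 30


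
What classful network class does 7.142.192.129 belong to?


First octet: 7
Binary: 00000111
0xxxxxxx -> Class A (1-126)
Class A, default mask 255.0.0.0 (/8)


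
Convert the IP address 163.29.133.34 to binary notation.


163 = 10100011
29 = 00011101
133 = 10000101
34 = 00100010
Binary: 10100011.00011101.10000101.00100010


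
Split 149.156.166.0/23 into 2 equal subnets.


New prefix = 23 + 1 = 24
Each subnet has 256 addresses
  149.156.166.0/24
  149.156.167.0/24
Subnets: 149.156.166.0/24, 149.156.167.0/24


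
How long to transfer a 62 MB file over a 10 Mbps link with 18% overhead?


Effective throughput = 10 * (1 - 18/100) = 8.2 Mbps
File size in Mb = 62 * 8 = 496 Mb
Time = 496 / 8.2
Time = 60.4878 seconds


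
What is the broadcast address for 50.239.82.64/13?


Network: 50.232.0.0/13
Host bits = 19
Set all host bits to 1:
Broadcast: 50.239.255.255


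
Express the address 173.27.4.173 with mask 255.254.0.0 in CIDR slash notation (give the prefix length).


Binary: 11111111.11111110.00000000.00000000
Count leading 1s
Prefix: /15


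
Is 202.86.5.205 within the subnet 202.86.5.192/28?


Subnet network: 202.86.5.192
Test IP AND mask: 202.86.5.192
Yes, 202.86.5.205 is in 202.86.5.192/28


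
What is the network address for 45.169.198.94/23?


IP:   00101101.10101001.11000110.01011110
Mask: 11111111.11111111.11111110.00000000
AND operation:
Net:  00101101.10101001.11000110.00000000
Network: 45.169.198.0/23


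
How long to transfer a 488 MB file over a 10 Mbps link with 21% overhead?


Effective throughput = 10 * (1 - 21/100) = 7.9 Mbps
File size in Mb = 488 * 8 = 3904 Mb
Time = 3904 / 7.9
Time = 494.1772 seconds


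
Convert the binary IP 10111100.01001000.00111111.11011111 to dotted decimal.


10111100 = 188
01001000 = 72
00111111 = 63
11011111 = 223
IP: 188.72.63.223


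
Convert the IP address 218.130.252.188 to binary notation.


218 = 11011010
130 = 10000010
252 = 11111100
188 = 10111100
Binary: 11011010.10000010.11111100.10111100


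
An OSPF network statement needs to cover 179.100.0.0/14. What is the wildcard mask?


Subnet mask: 255.252.0.0
Wildcard = 255.255.255.255 - subnet mask
255 - 255 = 0
255 - 252 = 3
255 - 0 = 255
255 - 0 = 255
Wildcard: 0.3.255.255


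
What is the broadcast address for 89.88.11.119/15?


Network: 89.88.0.0/15
Host bits = 17
Set all host bits to 1:
Broadcast: 89.89.255.255


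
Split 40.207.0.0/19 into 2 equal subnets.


New prefix = 19 + 1 = 20
Each subnet has 4096 addresses
  40.207.0.0/20
  40.207.16.0/20
Subnets: 40.207.0.0/20, 40.207.16.0/20


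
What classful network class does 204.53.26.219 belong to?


First octet: 204
Binary: 11001100
110xxxxx -> Class C (192-223)
Class C, default mask 255.255.255.0 (/24)


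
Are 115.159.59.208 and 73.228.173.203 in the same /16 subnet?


Mask: 255.255.0.0
115.159.59.208 AND mask = 115.159.0.0
73.228.173.203 AND mask = 73.228.0.0
No, different subnets (115.159.0.0 vs 73.228.0.0)


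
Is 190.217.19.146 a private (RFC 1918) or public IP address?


RFC 1918 private ranges:
  10.0.0.0/8 (10.0.0.0 - 10.255.255.255)
  172.16.0.0/12 (172.16.0.0 - 172.31.255.255)
  192.168.0.0/16 (192.168.0.0 - 192.168.255.255)
Public (not in any RFC 1918 range)


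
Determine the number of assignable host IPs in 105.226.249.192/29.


Host bits = 32 - 29 = 3
Total addresses = 2^3 = 8
Usable = total - 2 (network and broadcast)
Usable hosts: 6


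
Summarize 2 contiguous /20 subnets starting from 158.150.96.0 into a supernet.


Original prefix: /20
Number of subnets: 2 = 2^1
New prefix = 20 - 1 = 19
Supernet: 158.150.96.0/19


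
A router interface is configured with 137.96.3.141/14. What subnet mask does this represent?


/14 means 14 network bits, 18 host bits
Binary: 11111111111111000000000000000000
Mask: 255.252.0.0


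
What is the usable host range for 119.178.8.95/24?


Network: 119.178.8.0
Broadcast: 119.178.8.255
First usable = network + 1
Last usable = broadcast - 1
Range: 119.178.8.1 to 119.178.8.254


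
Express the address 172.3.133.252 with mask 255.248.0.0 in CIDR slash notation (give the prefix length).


Binary: 11111111.11111000.00000000.00000000
Count leading 1s
Prefix: /13


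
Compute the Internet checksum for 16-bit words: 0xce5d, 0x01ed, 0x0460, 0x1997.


Sum all words (with carry folding):
+ 0xce5d = 0xce5d
+ 0x01ed = 0xd04a
+ 0x0460 = 0xd4aa
+ 0x1997 = 0xee41
One's complement: ~0xee41
Checksum = 0x11be


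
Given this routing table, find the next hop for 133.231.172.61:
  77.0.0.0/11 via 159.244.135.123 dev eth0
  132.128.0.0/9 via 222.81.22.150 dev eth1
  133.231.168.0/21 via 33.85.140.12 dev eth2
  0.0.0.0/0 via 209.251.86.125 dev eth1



Longest prefix match for 133.231.172.61:
  /11 77.0.0.0: no
  /9 132.128.0.0: no
  /21 133.231.168.0: MATCH
  /0 0.0.0.0: MATCH
Selected: next-hop 33.85.140.12 via eth2 (matched /21)


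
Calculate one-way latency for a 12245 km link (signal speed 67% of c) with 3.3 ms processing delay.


Speed = 0.67 * 3e5 km/s = 201000 km/s
Propagation delay = 12245 / 201000 = 0.0609 s = 60.9204 ms
Processing delay = 3.3 ms
Total one-way latency = 64.2204 ms


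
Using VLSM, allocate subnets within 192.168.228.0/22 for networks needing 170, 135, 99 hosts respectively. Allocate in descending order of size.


170 hosts -> /24 (254 usable): 192.168.228.0/24
135 hosts -> /24 (254 usable): 192.168.229.0/24
99 hosts -> /25 (126 usable): 192.168.230.0/25
Allocation: 192.168.228.0/24 (170 hosts, 254 usable); 192.168.229.0/24 (135 hosts, 254 usable); 192.168.230.0/25 (99 hosts, 126 usable)


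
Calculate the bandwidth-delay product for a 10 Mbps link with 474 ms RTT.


BDP = bandwidth * RTT
= 10 Mbps * 474 ms
= 10 * 1e6 * 474 / 1000 bits
= 4740000 bits
= 592500 bytes
= 578.6133 KB
BDP = 4740000 bits (592500 bytes)


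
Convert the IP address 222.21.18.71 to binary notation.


222 = 11011110
21 = 00010101
18 = 00010010
71 = 01000111
Binary: 11011110.00010101.00010010.01000111


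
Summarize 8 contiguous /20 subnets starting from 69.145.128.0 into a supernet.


Original prefix: /20
Number of subnets: 8 = 2^3
New prefix = 20 - 3 = 17
Supernet: 69.145.128.0/17


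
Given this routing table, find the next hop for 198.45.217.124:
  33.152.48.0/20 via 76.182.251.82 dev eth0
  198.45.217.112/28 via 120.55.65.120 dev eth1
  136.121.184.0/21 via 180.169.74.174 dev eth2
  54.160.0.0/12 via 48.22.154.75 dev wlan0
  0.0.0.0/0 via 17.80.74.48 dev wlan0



Longest prefix match for 198.45.217.124:
  /20 33.152.48.0: no
  /28 198.45.217.112: MATCH
  /21 136.121.184.0: no
  /12 54.160.0.0: no
  /0 0.0.0.0: MATCH
Selected: next-hop 120.55.65.120 via eth1 (matched /28)


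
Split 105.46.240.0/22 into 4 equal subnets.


New prefix = 22 + 2 = 24
Each subnet has 256 addresses
  105.46.240.0/24
  105.46.241.0/24
  105.46.242.0/24
  105.46.243.0/24
Subnets: 105.46.240.0/24, 105.46.241.0/24, 105.46.242.0/24, 105.46.243.0/24


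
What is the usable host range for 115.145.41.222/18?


Network: 115.145.0.0
Broadcast: 115.145.63.255
First usable = network + 1
Last usable = broadcast - 1
Range: 115.145.0.1 to 115.145.63.254


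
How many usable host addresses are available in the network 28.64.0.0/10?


Host bits = 32 - 10 = 22
Total addresses = 2^22 = 4194304
Usable = total - 2 (network and broadcast)
Usable hosts: 4194302


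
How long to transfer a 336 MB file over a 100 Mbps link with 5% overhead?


Effective throughput = 100 * (1 - 5/100) = 95 Mbps
File size in Mb = 336 * 8 = 2688 Mb
Time = 2688 / 95
Time = 28.2947 seconds


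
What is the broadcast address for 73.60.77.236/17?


Network: 73.60.0.0/17
Host bits = 15
Set all host bits to 1:
Broadcast: 73.60.127.255


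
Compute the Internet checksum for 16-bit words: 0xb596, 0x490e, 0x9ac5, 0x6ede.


Sum all words (with carry folding):
+ 0xb596 = 0xb596
+ 0x490e = 0xfea4
+ 0x9ac5 = 0x996a
+ 0x6ede = 0x0849
One's complement: ~0x0849
Checksum = 0xf7b6


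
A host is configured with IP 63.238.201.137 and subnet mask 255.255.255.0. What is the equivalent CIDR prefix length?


Binary: 11111111.11111111.11111111.00000000
Count leading 1s
Prefix: /24


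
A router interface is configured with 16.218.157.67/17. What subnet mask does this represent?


/17 means 17 network bits, 15 host bits
Binary: 11111111111111111000000000000000
Mask: 255.255.128.0


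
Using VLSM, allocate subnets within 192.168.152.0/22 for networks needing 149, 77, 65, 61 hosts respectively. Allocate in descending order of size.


149 hosts -> /24 (254 usable): 192.168.152.0/24
77 hosts -> /25 (126 usable): 192.168.153.0/25
65 hosts -> /25 (126 usable): 192.168.153.128/25
61 hosts -> /26 (62 usable): 192.168.154.0/26
Allocation: 192.168.152.0/24 (149 hosts, 254 usable); 192.168.153.0/25 (77 hosts, 126 usable); 192.168.153.128/25 (65 hosts, 126 usable); 192.168.154.0/26 (61 hosts, 62 usable)


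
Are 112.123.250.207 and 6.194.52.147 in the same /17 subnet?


Mask: 255.255.128.0
112.123.250.207 AND mask = 112.123.128.0
6.194.52.147 AND mask = 6.194.0.0
No, different subnets (112.123.128.0 vs 6.194.0.0)


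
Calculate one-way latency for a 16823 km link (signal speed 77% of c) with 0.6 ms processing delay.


Speed = 0.77 * 3e5 km/s = 231000 km/s
Propagation delay = 16823 / 231000 = 0.0728 s = 72.8268 ms
Processing delay = 0.6 ms
Total one-way latency = 73.4268 ms


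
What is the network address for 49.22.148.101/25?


IP:   00110001.00010110.10010100.01100101
Mask: 11111111.11111111.11111111.10000000
AND operation:
Net:  00110001.00010110.10010100.00000000
Network: 49.22.148.0/25


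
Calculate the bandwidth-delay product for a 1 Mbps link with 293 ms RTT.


BDP = bandwidth * RTT
= 1 Mbps * 293 ms
= 1 * 1e6 * 293 / 1000 bits
= 293000 bits
= 36625 bytes
= 35.7666 KB
BDP = 293000 bits (36625 bytes)


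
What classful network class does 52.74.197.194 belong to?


First octet: 52
Binary: 00110100
0xxxxxxx -> Class A (1-126)
Class A, default mask 255.0.0.0 (/8)


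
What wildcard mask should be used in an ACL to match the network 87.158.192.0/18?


Subnet mask: 255.255.192.0
Wildcard = 255.255.255.255 - subnet mask
255 - 255 = 0
255 - 255 = 0
255 - 192 = 63
255 - 0 = 255
Wildcard: 0.0.63.255


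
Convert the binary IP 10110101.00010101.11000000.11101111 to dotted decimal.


10110101 = 181
00010101 = 21
11000000 = 192
11101111 = 239
IP: 181.21.192.239


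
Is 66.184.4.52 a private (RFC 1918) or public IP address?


RFC 1918 private ranges:
  10.0.0.0/8 (10.0.0.0 - 10.255.255.255)
  172.16.0.0/12 (172.16.0.0 - 172.31.255.255)
  192.168.0.0/16 (192.168.0.0 - 192.168.255.255)
Public (not in any RFC 1918 range)


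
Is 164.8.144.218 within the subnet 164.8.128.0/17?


Subnet network: 164.8.128.0
Test IP AND mask: 164.8.128.0
Yes, 164.8.144.218 is in 164.8.128.0/17


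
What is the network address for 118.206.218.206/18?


IP:   01110110.11001110.11011010.11001110
Mask: 11111111.11111111.11000000.00000000
AND operation:
Net:  01110110.11001110.11000000.00000000
Network: 118.206.192.0/18


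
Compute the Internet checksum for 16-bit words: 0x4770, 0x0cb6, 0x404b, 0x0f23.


Sum all words (with carry folding):
+ 0x4770 = 0x4770
+ 0x0cb6 = 0x5426
+ 0x404b = 0x9471
+ 0x0f23 = 0xa394
One's complement: ~0xa394
Checksum = 0x5c6b


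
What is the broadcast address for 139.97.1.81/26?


Network: 139.97.1.64/26
Host bits = 6
Set all host bits to 1:
Broadcast: 139.97.1.127


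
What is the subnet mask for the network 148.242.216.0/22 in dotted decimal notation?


/22 means 22 network bits, 10 host bits
Binary: 11111111111111111111110000000000
Mask: 255.255.252.0


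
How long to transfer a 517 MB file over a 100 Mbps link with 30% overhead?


Effective throughput = 100 * (1 - 30/100) = 70 Mbps
File size in Mb = 517 * 8 = 4136 Mb
Time = 4136 / 70
Time = 59.0857 seconds


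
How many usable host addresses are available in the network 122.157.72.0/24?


Host bits = 32 - 24 = 8
Total addresses = 2^8 = 256
Usable = total - 2 (network and broadcast)
Usable hosts: 254


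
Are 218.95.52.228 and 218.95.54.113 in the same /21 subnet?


Mask: 255.255.248.0
218.95.52.228 AND mask = 218.95.48.0
218.95.54.113 AND mask = 218.95.48.0
Yes, same subnet (218.95.48.0)


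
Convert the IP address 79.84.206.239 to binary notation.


79 = 01001111
84 = 01010100
206 = 11001110
239 = 11101111
Binary: 01001111.01010100.11001110.11101111


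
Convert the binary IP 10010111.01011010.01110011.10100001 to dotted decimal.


10010111 = 151
01011010 = 90
01110011 = 115
10100001 = 161
IP: 151.90.115.161


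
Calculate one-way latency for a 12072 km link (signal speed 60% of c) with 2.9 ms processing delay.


Speed = 0.6 * 3e5 km/s = 180000 km/s
Propagation delay = 12072 / 180000 = 0.0671 s = 67.0667 ms
Processing delay = 2.9 ms
Total one-way latency = 69.9667 ms


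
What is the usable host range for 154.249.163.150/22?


Network: 154.249.160.0
Broadcast: 154.249.163.255
First usable = network + 1
Last usable = broadcast - 1
Range: 154.249.160.1 to 154.249.163.254


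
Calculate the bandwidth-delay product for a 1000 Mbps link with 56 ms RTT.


BDP = bandwidth * RTT
= 1000 Mbps * 56 ms
= 1000 * 1e6 * 56 / 1000 bits
= 56000000 bits
= 7000000 bytes
= 6835.9375 KB
BDP = 56000000 bits (7000000 bytes)


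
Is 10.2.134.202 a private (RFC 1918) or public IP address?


RFC 1918 private ranges:
  10.0.0.0/8 (10.0.0.0 - 10.255.255.255)
  172.16.0.0/12 (172.16.0.0 - 172.31.255.255)
  192.168.0.0/16 (192.168.0.0 - 192.168.255.255)
Private (in 10.0.0.0/8)


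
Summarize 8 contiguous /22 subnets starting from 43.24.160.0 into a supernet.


Original prefix: /22
Number of subnets: 8 = 2^3
New prefix = 22 - 3 = 19
Supernet: 43.24.160.0/19


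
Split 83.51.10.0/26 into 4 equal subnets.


New prefix = 26 + 2 = 28
Each subnet has 16 addresses
  83.51.10.0/28
  83.51.10.16/28
  83.51.10.32/28
  83.51.10.48/28
Subnets: 83.51.10.0/28, 83.51.10.16/28, 83.51.10.32/28, 83.51.10.48/28


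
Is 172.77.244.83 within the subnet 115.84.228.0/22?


Subnet network: 115.84.228.0
Test IP AND mask: 172.77.244.0
No, 172.77.244.83 is not in 115.84.228.0/22


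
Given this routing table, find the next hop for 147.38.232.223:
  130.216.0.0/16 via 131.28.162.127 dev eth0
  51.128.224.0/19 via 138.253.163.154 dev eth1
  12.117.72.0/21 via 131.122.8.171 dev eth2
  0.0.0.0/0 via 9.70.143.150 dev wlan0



Longest prefix match for 147.38.232.223:
  /16 130.216.0.0: no
  /19 51.128.224.0: no
  /21 12.117.72.0: no
  /0 0.0.0.0: MATCH
Selected: next-hop 9.70.143.150 via wlan0 (matched /0)


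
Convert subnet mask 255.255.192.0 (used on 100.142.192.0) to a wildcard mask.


Subnet mask: 255.255.192.0
Wildcard = 255.255.255.255 - subnet mask
255 - 255 = 0
255 - 255 = 0
255 - 192 = 63
255 - 0 = 255
Wildcard: 0.0.63.255


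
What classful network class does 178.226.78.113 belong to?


First octet: 178
Binary: 10110010
10xxxxxx -> Class B (128-191)
Class B, default mask 255.255.0.0 (/16)


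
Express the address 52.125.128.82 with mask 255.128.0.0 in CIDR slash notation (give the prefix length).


Binary: 11111111.10000000.00000000.00000000
Count leading 1s
Prefix: /9


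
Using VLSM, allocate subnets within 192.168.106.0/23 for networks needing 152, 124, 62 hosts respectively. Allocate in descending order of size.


152 hosts -> /24 (254 usable): 192.168.106.0/24
124 hosts -> /25 (126 usable): 192.168.107.0/25
62 hosts -> /26 (62 usable): 192.168.107.128/26
Allocation: 192.168.106.0/24 (152 hosts, 254 usable); 192.168.107.0/25 (124 hosts, 126 usable); 192.168.107.128/26 (62 hosts, 62 usable)


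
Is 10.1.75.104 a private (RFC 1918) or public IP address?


RFC 1918 private ranges:
  10.0.0.0/8 (10.0.0.0 - 10.255.255.255)
  172.16.0.0/12 (172.16.0.0 - 172.31.255.255)
  192.168.0.0/16 (192.168.0.0 - 192.168.255.255)
Private (in 10.0.0.0/8)


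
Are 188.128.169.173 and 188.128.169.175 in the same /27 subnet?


Mask: 255.255.255.224
188.128.169.173 AND mask = 188.128.169.160
188.128.169.175 AND mask = 188.128.169.160
Yes, same subnet (188.128.169.160)


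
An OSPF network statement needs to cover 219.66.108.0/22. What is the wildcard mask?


Subnet mask: 255.255.252.0
Wildcard = 255.255.255.255 - subnet mask
255 - 255 = 0
255 - 255 = 0
255 - 252 = 3
255 - 0 = 255
Wildcard: 0.0.3.255


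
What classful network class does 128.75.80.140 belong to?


First octet: 128
Binary: 10000000
10xxxxxx -> Class B (128-191)
Class B, default mask 255.255.0.0 (/16)


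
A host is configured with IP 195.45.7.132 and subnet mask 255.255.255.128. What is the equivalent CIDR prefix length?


Binary: 11111111.11111111.11111111.10000000
Count leading 1s
Prefix: /25


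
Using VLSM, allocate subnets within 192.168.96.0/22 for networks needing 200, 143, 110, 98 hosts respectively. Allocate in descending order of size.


200 hosts -> /24 (254 usable): 192.168.96.0/24
143 hosts -> /24 (254 usable): 192.168.97.0/24
110 hosts -> /25 (126 usable): 192.168.98.0/25
98 hosts -> /25 (126 usable): 192.168.98.128/25
Allocation: 192.168.96.0/24 (200 hosts, 254 usable); 192.168.97.0/24 (143 hosts, 254 usable); 192.168.98.0/25 (110 hosts, 126 usable); 192.168.98.128/25 (98 hosts, 126 usable)


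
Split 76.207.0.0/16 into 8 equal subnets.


New prefix = 16 + 3 = 19
Each subnet has 8192 addresses
  76.207.0.0/19
  76.207.32.0/19
  76.207.64.0/19
  76.207.96.0/19
  76.207.128.0/19
  76.207.160.0/19
  76.207.192.0/19
  76.207.224.0/19
Subnets: 76.207.0.0/19, 76.207.32.0/19, 76.207.64.0/19, 76.207.96.0/19, 76.207.128.0/19, 76.207.160.0/19, 76.207.192.0/19, 76.207.224.0/19


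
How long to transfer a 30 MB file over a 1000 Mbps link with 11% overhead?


Effective throughput = 1000 * (1 - 11/100) = 890 Mbps
File size in Mb = 30 * 8 = 240 Mb
Time = 240 / 890
Time = 0.2697 seconds


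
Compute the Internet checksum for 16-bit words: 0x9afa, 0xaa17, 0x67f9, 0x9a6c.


Sum all words (with carry folding):
+ 0x9afa = 0x9afa
+ 0xaa17 = 0x4512
+ 0x67f9 = 0xad0b
+ 0x9a6c = 0x4778
One's complement: ~0x4778
Checksum = 0xb887


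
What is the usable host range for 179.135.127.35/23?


Network: 179.135.126.0
Broadcast: 179.135.127.255
First usable = network + 1
Last usable = broadcast - 1
Range: 179.135.126.1 to 179.135.127.254


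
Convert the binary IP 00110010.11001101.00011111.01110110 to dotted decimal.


00110010 = 50
11001101 = 205
00011111 = 31
01110110 = 118
IP: 50.205.31.118


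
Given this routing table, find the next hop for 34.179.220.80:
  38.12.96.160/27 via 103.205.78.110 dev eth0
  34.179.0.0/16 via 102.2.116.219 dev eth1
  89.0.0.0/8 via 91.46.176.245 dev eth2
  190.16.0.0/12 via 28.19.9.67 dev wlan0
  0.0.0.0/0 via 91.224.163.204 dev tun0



Longest prefix match for 34.179.220.80:
  /27 38.12.96.160: no
  /16 34.179.0.0: MATCH
  /8 89.0.0.0: no
  /12 190.16.0.0: no
  /0 0.0.0.0: MATCH
Selected: next-hop 102.2.116.219 via eth1 (matched /16)


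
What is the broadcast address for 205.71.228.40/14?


Network: 205.68.0.0/14
Host bits = 18
Set all host bits to 1:
Broadcast: 205.71.255.255


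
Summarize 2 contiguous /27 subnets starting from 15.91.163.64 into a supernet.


Original prefix: /27
Number of subnets: 2 = 2^1
New prefix = 27 - 1 = 26
Supernet: 15.91.163.64/26


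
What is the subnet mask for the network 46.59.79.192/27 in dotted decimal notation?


/27 means 27 network bits, 5 host bits
Binary: 11111111111111111111111111100000
Mask: 255.255.255.224


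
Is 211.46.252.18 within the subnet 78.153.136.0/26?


Subnet network: 78.153.136.0
Test IP AND mask: 211.46.252.0
No, 211.46.252.18 is not in 78.153.136.0/26


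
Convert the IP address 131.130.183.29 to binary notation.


131 = 10000011
130 = 10000010
183 = 10110111
29 = 00011101
Binary: 10000011.10000010.10110111.00011101


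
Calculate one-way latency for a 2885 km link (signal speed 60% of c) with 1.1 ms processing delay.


Speed = 0.6 * 3e5 km/s = 180000 km/s
Propagation delay = 2885 / 180000 = 0.016 s = 16.0278 ms
Processing delay = 1.1 ms
Total one-way latency = 17.1278 ms


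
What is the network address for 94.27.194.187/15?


IP:   01011110.00011011.11000010.10111011
Mask: 11111111.11111110.00000000.00000000
AND operation:
Net:  01011110.00011010.00000000.00000000
Network: 94.26.0.0/15


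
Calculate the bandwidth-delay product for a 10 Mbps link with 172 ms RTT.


BDP = bandwidth * RTT
= 10 Mbps * 172 ms
= 10 * 1e6 * 172 / 1000 bits
= 1720000 bits
= 215000 bytes
= 209.9609 KB
BDP = 1720000 bits (215000 bytes)


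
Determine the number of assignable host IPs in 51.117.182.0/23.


Host bits = 32 - 23 = 9
Total addresses = 2^9 = 512
Usable = total - 2 (network and broadcast)
Usable hosts: 510


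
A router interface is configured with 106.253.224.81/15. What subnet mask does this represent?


/15 means 15 network bits, 17 host bits
Binary: 11111111111111100000000000000000
Mask: 255.254.0.0


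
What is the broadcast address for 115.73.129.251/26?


Network: 115.73.129.192/26
Host bits = 6
Set all host bits to 1:
Broadcast: 115.73.129.255


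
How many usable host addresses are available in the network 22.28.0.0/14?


Host bits = 32 - 14 = 18
Total addresses = 2^18 = 262144
Usable = total - 2 (network and broadcast)
Usable hosts: 262142


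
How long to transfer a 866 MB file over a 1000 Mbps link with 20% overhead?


Effective throughput = 1000 * (1 - 20/100) = 800 Mbps
File size in Mb = 866 * 8 = 6928 Mb
Time = 6928 / 800
Time = 8.66 seconds


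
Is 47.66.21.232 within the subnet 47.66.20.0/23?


Subnet network: 47.66.20.0
Test IP AND mask: 47.66.20.0
Yes, 47.66.21.232 is in 47.66.20.0/23


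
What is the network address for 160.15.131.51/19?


IP:   10100000.00001111.10000011.00110011
Mask: 11111111.11111111.11100000.00000000
AND operation:
Net:  10100000.00001111.10000000.00000000
Network: 160.15.128.0/19


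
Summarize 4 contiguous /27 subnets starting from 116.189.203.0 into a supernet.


Original prefix: /27
Number of subnets: 4 = 2^2
New prefix = 27 - 2 = 25
Supernet: 116.189.203.0/25


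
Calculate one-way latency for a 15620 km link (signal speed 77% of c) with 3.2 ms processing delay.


Speed = 0.77 * 3e5 km/s = 231000 km/s
Propagation delay = 15620 / 231000 = 0.0676 s = 67.619 ms
Processing delay = 3.2 ms
Total one-way latency = 70.819 ms


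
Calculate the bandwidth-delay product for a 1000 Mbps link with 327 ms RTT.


BDP = bandwidth * RTT
= 1000 Mbps * 327 ms
= 1000 * 1e6 * 327 / 1000 bits
= 327000000 bits
= 40875000 bytes
= 39916.9922 KB
BDP = 327000000 bits (40875000 bytes)


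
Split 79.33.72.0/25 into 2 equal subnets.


New prefix = 25 + 1 = 26
Each subnet has 64 addresses
  79.33.72.0/26
  79.33.72.64/26
Subnets: 79.33.72.0/26, 79.33.72.64/26


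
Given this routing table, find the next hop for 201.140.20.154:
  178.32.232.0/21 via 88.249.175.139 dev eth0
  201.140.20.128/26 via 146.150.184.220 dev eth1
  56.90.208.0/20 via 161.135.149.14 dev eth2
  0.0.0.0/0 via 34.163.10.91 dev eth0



Longest prefix match for 201.140.20.154:
  /21 178.32.232.0: no
  /26 201.140.20.128: MATCH
  /20 56.90.208.0: no
  /0 0.0.0.0: MATCH
Selected: next-hop 146.150.184.220 via eth1 (matched /26)


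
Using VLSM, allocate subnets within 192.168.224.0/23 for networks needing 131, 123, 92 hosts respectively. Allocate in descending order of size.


131 hosts -> /24 (254 usable): 192.168.224.0/24
123 hosts -> /25 (126 usable): 192.168.225.0/25
92 hosts -> /25 (126 usable): 192.168.225.128/25
Allocation: 192.168.224.0/24 (131 hosts, 254 usable); 192.168.225.0/25 (123 hosts, 126 usable); 192.168.225.128/25 (92 hosts, 126 usable)


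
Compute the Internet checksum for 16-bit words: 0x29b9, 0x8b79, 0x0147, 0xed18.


Sum all words (with carry folding):
+ 0x29b9 = 0x29b9
+ 0x8b79 = 0xb532
+ 0x0147 = 0xb679
+ 0xed18 = 0xa392
One's complement: ~0xa392
Checksum = 0x5c6d


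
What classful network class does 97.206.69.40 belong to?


First octet: 97
Binary: 01100001
0xxxxxxx -> Class A (1-126)
Class A, default mask 255.0.0.0 (/8)


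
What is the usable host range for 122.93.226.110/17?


Network: 122.93.128.0
Broadcast: 122.93.255.255
First usable = network + 1
Last usable = broadcast - 1
Range: 122.93.128.1 to 122.93.255.254


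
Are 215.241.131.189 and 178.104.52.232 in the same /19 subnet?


Mask: 255.255.224.0
215.241.131.189 AND mask = 215.241.128.0
178.104.52.232 AND mask = 178.104.32.0
No, different subnets (215.241.128.0 vs 178.104.32.0)


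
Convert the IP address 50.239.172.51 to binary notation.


50 = 00110010
239 = 11101111
172 = 10101100
51 = 00110011
Binary: 00110010.11101111.10101100.00110011


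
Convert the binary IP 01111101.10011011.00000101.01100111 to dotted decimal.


01111101 = 125
10011011 = 155
00000101 = 5
01100111 = 103
IP: 125.155.5.103


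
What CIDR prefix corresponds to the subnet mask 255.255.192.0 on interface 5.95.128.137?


Binary: 11111111.11111111.11000000.00000000
Count leading 1s
Prefix: /18


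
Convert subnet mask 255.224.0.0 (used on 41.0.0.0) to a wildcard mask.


Subnet mask: 255.224.0.0
Wildcard = 255.255.255.255 - subnet mask
255 - 255 = 0
255 - 224 = 31
255 - 0 = 255
255 - 0 = 255
Wildcard: 0.31.255.255


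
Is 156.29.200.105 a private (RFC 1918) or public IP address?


RFC 1918 private ranges:
  10.0.0.0/8 (10.0.0.0 - 10.255.255.255)
  172.16.0.0/12 (172.16.0.0 - 172.31.255.255)
  192.168.0.0/16 (192.168.0.0 - 192.168.255.255)
Public (not in any RFC 1918 range)


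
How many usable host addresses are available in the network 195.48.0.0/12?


Host bits = 32 - 12 = 20
Total addresses = 2^20 = 1048576
Usable = total - 2 (network and broadcast)
Usable hosts: 1048574


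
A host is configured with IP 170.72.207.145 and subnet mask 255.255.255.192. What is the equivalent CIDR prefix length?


Binary: 11111111.11111111.11111111.11000000
Count leading 1s
Prefix: /26


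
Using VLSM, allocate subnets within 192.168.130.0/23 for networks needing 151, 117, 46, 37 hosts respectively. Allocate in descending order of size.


151 hosts -> /24 (254 usable): 192.168.130.0/24
117 hosts -> /25 (126 usable): 192.168.131.0/25
46 hosts -> /26 (62 usable): 192.168.131.128/26
37 hosts -> /26 (62 usable): 192.168.131.192/26
Allocation: 192.168.130.0/24 (151 hosts, 254 usable); 192.168.131.0/25 (117 hosts, 126 usable); 192.168.131.128/26 (46 hosts, 62 usable); 192.168.131.192/26 (37 hosts, 62 usable)


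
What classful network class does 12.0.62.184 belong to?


First octet: 12
Binary: 00001100
0xxxxxxx -> Class A (1-126)
Class A, default mask 255.0.0.0 (/8)


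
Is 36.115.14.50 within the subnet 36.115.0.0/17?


Subnet network: 36.115.0.0
Test IP AND mask: 36.115.0.0
Yes, 36.115.14.50 is in 36.115.0.0/17


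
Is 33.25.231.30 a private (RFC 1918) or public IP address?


RFC 1918 private ranges:
  10.0.0.0/8 (10.0.0.0 - 10.255.255.255)
  172.16.0.0/12 (172.16.0.0 - 172.31.255.255)
  192.168.0.0/16 (192.168.0.0 - 192.168.255.255)
Public (not in any RFC 1918 range)


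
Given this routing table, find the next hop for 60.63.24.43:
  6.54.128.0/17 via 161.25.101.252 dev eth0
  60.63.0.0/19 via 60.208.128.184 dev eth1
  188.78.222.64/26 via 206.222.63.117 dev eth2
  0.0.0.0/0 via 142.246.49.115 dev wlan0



Longest prefix match for 60.63.24.43:
  /17 6.54.128.0: no
  /19 60.63.0.0: MATCH
  /26 188.78.222.64: no
  /0 0.0.0.0: MATCH
Selected: next-hop 60.208.128.184 via eth1 (matched /19)


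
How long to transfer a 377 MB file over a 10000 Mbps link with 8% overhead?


Effective throughput = 10000 * (1 - 8/100) = 9200 Mbps
File size in Mb = 377 * 8 = 3016 Mb
Time = 3016 / 9200
Time = 0.3278 seconds


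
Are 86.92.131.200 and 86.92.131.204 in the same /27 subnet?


Mask: 255.255.255.224
86.92.131.200 AND mask = 86.92.131.192
86.92.131.204 AND mask = 86.92.131.192
Yes, same subnet (86.92.131.192)


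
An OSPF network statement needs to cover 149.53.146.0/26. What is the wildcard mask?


Subnet mask: 255.255.255.192
Wildcard = 255.255.255.255 - subnet mask
255 - 255 = 0
255 - 255 = 0
255 - 255 = 0
255 - 192 = 63
Wildcard: 0.0.0.63


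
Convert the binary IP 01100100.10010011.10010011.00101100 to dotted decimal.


01100100 = 100
10010011 = 147
10010011 = 147
00101100 = 44
IP: 100.147.147.44


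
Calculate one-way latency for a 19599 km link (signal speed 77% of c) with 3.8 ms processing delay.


Speed = 0.77 * 3e5 km/s = 231000 km/s
Propagation delay = 19599 / 231000 = 0.0848 s = 84.8442 ms
Processing delay = 3.8 ms
Total one-way latency = 88.6442 ms


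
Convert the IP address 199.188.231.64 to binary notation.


199 = 11000111
188 = 10111100
231 = 11100111
64 = 01000000
Binary: 11000111.10111100.11100111.01000000


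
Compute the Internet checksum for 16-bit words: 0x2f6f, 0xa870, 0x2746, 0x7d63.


Sum all words (with carry folding):
+ 0x2f6f = 0x2f6f
+ 0xa870 = 0xd7df
+ 0x2746 = 0xff25
+ 0x7d63 = 0x7c89
One's complement: ~0x7c89
Checksum = 0x8376


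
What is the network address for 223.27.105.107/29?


IP:   11011111.00011011.01101001.01101011
Mask: 11111111.11111111.11111111.11111000
AND operation:
Net:  11011111.00011011.01101001.01101000
Network: 223.27.105.104/29


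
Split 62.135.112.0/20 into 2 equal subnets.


New prefix = 20 + 1 = 21
Each subnet has 2048 addresses
  62.135.112.0/21
  62.135.120.0/21
Subnets: 62.135.112.0/21, 62.135.120.0/21


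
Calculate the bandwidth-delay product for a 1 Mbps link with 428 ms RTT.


BDP = bandwidth * RTT
= 1 Mbps * 428 ms
= 1 * 1e6 * 428 / 1000 bits
= 428000 bits
= 53500 bytes
= 52.2461 KB
BDP = 428000 bits (53500 bytes)


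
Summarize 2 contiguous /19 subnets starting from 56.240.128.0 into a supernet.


Original prefix: /19
Number of subnets: 2 = 2^1
New prefix = 19 - 1 = 18
Supernet: 56.240.128.0/18


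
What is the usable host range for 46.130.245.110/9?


Network: 46.128.0.0
Broadcast: 46.255.255.255
First usable = network + 1
Last usable = broadcast - 1
Range: 46.128.0.1 to 46.255.255.254


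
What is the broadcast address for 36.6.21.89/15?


Network: 36.6.0.0/15
Host bits = 17
Set all host bits to 1:
Broadcast: 36.7.255.255


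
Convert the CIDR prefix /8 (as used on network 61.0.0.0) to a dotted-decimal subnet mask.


/8 means 8 network bits, 24 host bits
Binary: 11111111000000000000000000000000
Mask: 255.0.0.0


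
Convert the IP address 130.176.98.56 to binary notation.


130 = 10000010
176 = 10110000
98 = 01100010
56 = 00111000
Binary: 10000010.10110000.01100010.00111000


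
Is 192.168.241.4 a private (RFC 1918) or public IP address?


RFC 1918 private ranges:
  10.0.0.0/8 (10.0.0.0 - 10.255.255.255)
  172.16.0.0/12 (172.16.0.0 - 172.31.255.255)
  192.168.0.0/16 (192.168.0.0 - 192.168.255.255)
Private (in 192.168.0.0/16)


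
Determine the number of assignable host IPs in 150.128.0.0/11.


Host bits = 32 - 11 = 21
Total addresses = 2^21 = 2097152
Usable = total - 2 (network and broadcast)
Usable hosts: 2097150


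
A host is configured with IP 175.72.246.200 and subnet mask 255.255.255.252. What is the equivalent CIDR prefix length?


Binary: 11111111.11111111.11111111.11111100
Count leading 1s
Prefix: /30


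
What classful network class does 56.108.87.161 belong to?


First octet: 56
Binary: 00111000
0xxxxxxx -> Class A (1-126)
Class A, default mask 255.0.0.0 (/8)


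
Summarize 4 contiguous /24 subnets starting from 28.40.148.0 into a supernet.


Original prefix: /24
Number of subnets: 4 = 2^2
New prefix = 24 - 2 = 22
Supernet: 28.40.148.0/22


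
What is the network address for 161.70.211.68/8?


IP:   10100001.01000110.11010011.01000100
Mask: 11111111.00000000.00000000.00000000
AND operation:
Net:  10100001.00000000.00000000.00000000
Network: 161.0.0.0/8


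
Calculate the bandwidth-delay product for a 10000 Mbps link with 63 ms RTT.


BDP = bandwidth * RTT
= 10000 Mbps * 63 ms
= 10000 * 1e6 * 63 / 1000 bits
= 630000000 bits
= 78750000 bytes
= 76904.2969 KB
BDP = 630000000 bits (78750000 bytes)


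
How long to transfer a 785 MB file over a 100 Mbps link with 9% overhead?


Effective throughput = 100 * (1 - 9/100) = 91 Mbps
File size in Mb = 785 * 8 = 6280 Mb
Time = 6280 / 91
Time = 69.011 seconds


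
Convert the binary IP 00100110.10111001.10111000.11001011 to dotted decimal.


00100110 = 38
10111001 = 185
10111000 = 184
11001011 = 203
IP: 38.185.184.203


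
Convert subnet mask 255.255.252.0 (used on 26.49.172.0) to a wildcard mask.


Subnet mask: 255.255.252.0
Wildcard = 255.255.255.255 - subnet mask
255 - 255 = 0
255 - 255 = 0
255 - 252 = 3
255 - 0 = 255
Wildcard: 0.0.3.255


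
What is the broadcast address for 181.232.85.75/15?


Network: 181.232.0.0/15
Host bits = 17
Set all host bits to 1:
Broadcast: 181.233.255.255


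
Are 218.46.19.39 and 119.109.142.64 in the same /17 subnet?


Mask: 255.255.128.0
218.46.19.39 AND mask = 218.46.0.0
119.109.142.64 AND mask = 119.109.128.0
No, different subnets (218.46.0.0 vs 119.109.128.0)


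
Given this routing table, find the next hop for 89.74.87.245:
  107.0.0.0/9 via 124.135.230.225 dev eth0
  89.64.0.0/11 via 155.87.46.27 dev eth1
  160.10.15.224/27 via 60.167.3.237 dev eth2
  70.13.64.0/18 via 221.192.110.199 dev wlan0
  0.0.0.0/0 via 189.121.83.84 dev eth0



Longest prefix match for 89.74.87.245:
  /9 107.0.0.0: no
  /11 89.64.0.0: MATCH
  /27 160.10.15.224: no
  /18 70.13.64.0: no
  /0 0.0.0.0: MATCH
Selected: next-hop 155.87.46.27 via eth1 (matched /11)


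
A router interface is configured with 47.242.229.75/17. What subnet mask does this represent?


/17 means 17 network bits, 15 host bits
Binary: 11111111111111111000000000000000
Mask: 255.255.128.0


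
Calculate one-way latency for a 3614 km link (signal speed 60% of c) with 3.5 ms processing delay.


Speed = 0.6 * 3e5 km/s = 180000 km/s
Propagation delay = 3614 / 180000 = 0.0201 s = 20.0778 ms
Processing delay = 3.5 ms
Total one-way latency = 23.5778 ms


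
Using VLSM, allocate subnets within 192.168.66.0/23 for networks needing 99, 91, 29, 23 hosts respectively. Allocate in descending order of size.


99 hosts -> /25 (126 usable): 192.168.66.0/25
91 hosts -> /25 (126 usable): 192.168.66.128/25
29 hosts -> /27 (30 usable): 192.168.67.0/27
23 hosts -> /27 (30 usable): 192.168.67.32/27
Allocation: 192.168.66.0/25 (99 hosts, 126 usable); 192.168.66.128/25 (91 hosts, 126 usable); 192.168.67.0/27 (29 hosts, 30 usable); 192.168.67.32/27 (23 hosts, 30 usable)


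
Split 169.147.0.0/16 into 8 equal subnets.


New prefix = 16 + 3 = 19
Each subnet has 8192 addresses
  169.147.0.0/19
  169.147.32.0/19
  169.147.64.0/19
  169.147.96.0/19
  169.147.128.0/19
  169.147.160.0/19
  169.147.192.0/19
  169.147.224.0/19
Subnets: 169.147.0.0/19, 169.147.32.0/19, 169.147.64.0/19, 169.147.96.0/19, 169.147.128.0/19, 169.147.160.0/19, 169.147.192.0/19, 169.147.224.0/19


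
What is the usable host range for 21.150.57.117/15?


Network: 21.150.0.0
Broadcast: 21.151.255.255
First usable = network + 1
Last usable = broadcast - 1
Range: 21.150.0.1 to 21.151.255.254


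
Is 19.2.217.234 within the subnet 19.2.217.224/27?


Subnet network: 19.2.217.224
Test IP AND mask: 19.2.217.224
Yes, 19.2.217.234 is in 19.2.217.224/27


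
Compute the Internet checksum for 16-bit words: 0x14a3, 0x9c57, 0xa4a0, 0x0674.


Sum all words (with carry folding):
+ 0x14a3 = 0x14a3
+ 0x9c57 = 0xb0fa
+ 0xa4a0 = 0x559b
+ 0x0674 = 0x5c0f
One's complement: ~0x5c0f
Checksum = 0xa3f0


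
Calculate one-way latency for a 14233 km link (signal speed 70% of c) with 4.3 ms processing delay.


Speed = 0.7 * 3e5 km/s = 210000 km/s
Propagation delay = 14233 / 210000 = 0.0678 s = 67.7762 ms
Processing delay = 4.3 ms
Total one-way latency = 72.0762 ms


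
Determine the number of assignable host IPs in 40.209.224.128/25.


Host bits = 32 - 25 = 7
Total addresses = 2^7 = 128
Usable = total - 2 (network and broadcast)
Usable hosts: 126


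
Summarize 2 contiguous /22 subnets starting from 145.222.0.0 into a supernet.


Original prefix: /22
Number of subnets: 2 = 2^1
New prefix = 22 - 1 = 21
Supernet: 145.222.0.0/21


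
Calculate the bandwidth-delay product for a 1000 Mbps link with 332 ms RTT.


BDP = bandwidth * RTT
= 1000 Mbps * 332 ms
= 1000 * 1e6 * 332 / 1000 bits
= 332000000 bits
= 41500000 bytes
= 40527.3438 KB
BDP = 332000000 bits (41500000 bytes)


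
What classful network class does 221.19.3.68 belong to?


First octet: 221
Binary: 11011101
110xxxxx -> Class C (192-223)
Class C, default mask 255.255.255.0 (/24)


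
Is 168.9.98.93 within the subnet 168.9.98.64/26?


Subnet network: 168.9.98.64
Test IP AND mask: 168.9.98.64
Yes, 168.9.98.93 is in 168.9.98.64/26


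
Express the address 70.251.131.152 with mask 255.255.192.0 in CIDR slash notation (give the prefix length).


Binary: 11111111.11111111.11000000.00000000
Count leading 1s
Prefix: /18


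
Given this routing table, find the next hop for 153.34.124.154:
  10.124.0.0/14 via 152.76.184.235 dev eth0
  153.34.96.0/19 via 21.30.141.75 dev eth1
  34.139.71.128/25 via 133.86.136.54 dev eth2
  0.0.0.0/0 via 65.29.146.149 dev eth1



Longest prefix match for 153.34.124.154:
  /14 10.124.0.0: no
  /19 153.34.96.0: MATCH
  /25 34.139.71.128: no
  /0 0.0.0.0: MATCH
Selected: next-hop 21.30.141.75 via eth1 (matched /19)


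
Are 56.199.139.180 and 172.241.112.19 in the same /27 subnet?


Mask: 255.255.255.224
56.199.139.180 AND mask = 56.199.139.160
172.241.112.19 AND mask = 172.241.112.0
No, different subnets (56.199.139.160 vs 172.241.112.0)
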